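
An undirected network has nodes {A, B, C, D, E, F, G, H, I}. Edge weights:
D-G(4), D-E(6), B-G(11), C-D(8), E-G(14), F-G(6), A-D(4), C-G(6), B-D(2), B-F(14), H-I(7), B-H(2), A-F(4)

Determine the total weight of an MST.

Prim, starting at A.
Step 1: cheapest edge leaving the tree is A-D (4); add D.
Step 2: cheapest edge leaving the tree is B-D (2); add B.
Step 3: cheapest edge leaving the tree is B-H (2); add H.
Step 4: cheapest edge leaving the tree is A-F (4); add F.
Step 5: cheapest edge leaving the tree is D-G (4); add G.
Step 6: cheapest edge leaving the tree is C-G (6); add C.
Step 7: cheapest edge leaving the tree is D-E (6); add E.
Step 8: cheapest edge leaving the tree is H-I (7); add I.
MST edges: A-D, B-D, B-H, A-F, D-G, C-G, D-E, H-I; total weight 4+2+2+4+4+6+6+7 = 35.

35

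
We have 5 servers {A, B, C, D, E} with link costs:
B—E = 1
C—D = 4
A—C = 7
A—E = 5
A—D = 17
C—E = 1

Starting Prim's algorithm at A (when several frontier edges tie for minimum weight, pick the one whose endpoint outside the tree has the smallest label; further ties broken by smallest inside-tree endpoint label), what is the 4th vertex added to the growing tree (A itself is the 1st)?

C

Prim, starting at A.
Step 1: cheapest edge leaving the tree is A—E (5); add E.
Step 2: cheapest edge leaving the tree is B—E (1); add B.
Step 3: cheapest edge leaving the tree is C—E (1); add C.
Step 4: cheapest edge leaving the tree is C—D (4); add D.
Vertex order: A, E, B, C, D. The 4th vertex is C.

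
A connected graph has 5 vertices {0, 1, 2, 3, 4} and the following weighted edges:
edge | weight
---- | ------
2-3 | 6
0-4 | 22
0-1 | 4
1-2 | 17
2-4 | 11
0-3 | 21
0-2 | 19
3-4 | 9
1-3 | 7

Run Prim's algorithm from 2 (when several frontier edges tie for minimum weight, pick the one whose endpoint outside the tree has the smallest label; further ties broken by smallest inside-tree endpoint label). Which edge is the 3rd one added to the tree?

Prim's algorithm from 2:
Step 1: cheapest edge leaving the tree is 2-3 (6); add 3.
Step 2: cheapest edge leaving the tree is 1-3 (7); add 1.
Step 3: cheapest edge leaving the tree is 0-1 (4); add 0.
Step 4: cheapest edge leaving the tree is 3-4 (9); add 4.
The 3rd edge added is 0-1.

0-1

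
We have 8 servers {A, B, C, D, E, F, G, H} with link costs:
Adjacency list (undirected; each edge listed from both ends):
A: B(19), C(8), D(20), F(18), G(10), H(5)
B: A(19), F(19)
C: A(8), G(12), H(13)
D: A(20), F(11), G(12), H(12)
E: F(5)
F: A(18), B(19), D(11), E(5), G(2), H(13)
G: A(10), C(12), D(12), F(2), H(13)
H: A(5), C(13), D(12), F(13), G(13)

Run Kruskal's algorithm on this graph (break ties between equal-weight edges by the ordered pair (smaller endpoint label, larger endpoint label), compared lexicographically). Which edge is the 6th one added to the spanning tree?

Kruskal: consider edges lightest-first.
F–G (2): add — endpoints in different components.
A–H (5): add — endpoints in different components.
E–F (5): add — endpoints in different components.
A–C (8): add — endpoints in different components.
A–G (10): add — endpoints in different components.
D–F (11): add — endpoints in different components.
C–G (12): skip — C and G already connected.
D–G (12): skip — D and G already connected.
D–H (12): skip — D and H already connected.
C–H (13): skip — C and H already connected.
F–H (13): skip — F and H already connected.
G–H (13): skip — G and H already connected.
A–F (18): skip — A and F already connected.
A–B (19): add — endpoints in different components.
The 6th edge added is D–F.

D-F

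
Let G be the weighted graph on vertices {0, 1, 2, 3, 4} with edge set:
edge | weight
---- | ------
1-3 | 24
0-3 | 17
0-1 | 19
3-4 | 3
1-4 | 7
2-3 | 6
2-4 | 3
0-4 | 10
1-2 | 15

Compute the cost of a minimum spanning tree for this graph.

Kruskal: consider edges lightest-first.
2-4 (3): add — endpoints in different components.
3-4 (3): add — endpoints in different components.
2-3 (6): skip — 2 and 3 already connected.
1-4 (7): add — endpoints in different components.
0-4 (10): add — endpoints in different components.
MST edges: 2-4, 3-4, 1-4, 0-4; total weight 3+3+7+10 = 23.

23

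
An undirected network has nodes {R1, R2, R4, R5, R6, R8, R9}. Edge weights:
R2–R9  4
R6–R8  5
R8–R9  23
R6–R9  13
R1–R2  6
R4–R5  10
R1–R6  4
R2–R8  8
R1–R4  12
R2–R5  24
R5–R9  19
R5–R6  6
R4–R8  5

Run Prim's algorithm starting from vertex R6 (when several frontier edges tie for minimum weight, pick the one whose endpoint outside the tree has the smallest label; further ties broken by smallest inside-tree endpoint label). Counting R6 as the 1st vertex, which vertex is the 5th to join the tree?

Grow the tree from R6 using Prim:
Step 1: frontier [R1–R6 4, R6–R8 5, R5–R6 6, R6–R9 13] → take R1–R6 (4); add R1.
Step 2: frontier [R1–R2 6, R1–R4 12, R6–R8 5, R5–R6 6, R6–R9 13] → take R6–R8 (5); add R8.
Step 3: frontier [R1–R2 6, R1–R4 12, R5–R6 6, R6–R9 13, R4–R8 5, R2–R8 8, R8–R9 23] → take R4–R8 (5); add R4.
Step 4: frontier [R1–R2 6, R4–R5 10, R5–R6 6, R6–R9 13, R2–R8 8, R8–R9 23] → take R1–R2 (6); add R2.
Step 5: frontier [R2–R9 4, R2–R5 24, R4–R5 10, R5–R6 6, R6–R9 13, R8–R9 23] → take R2–R9 (4); add R9.
Step 6: frontier [R2–R5 24, R4–R5 10, R5–R6 6, R5–R9 19] → take R5–R6 (6); add R5.
Vertex order: R6, R1, R8, R4, R2, R9, R5. The 5th vertex is R2.

R2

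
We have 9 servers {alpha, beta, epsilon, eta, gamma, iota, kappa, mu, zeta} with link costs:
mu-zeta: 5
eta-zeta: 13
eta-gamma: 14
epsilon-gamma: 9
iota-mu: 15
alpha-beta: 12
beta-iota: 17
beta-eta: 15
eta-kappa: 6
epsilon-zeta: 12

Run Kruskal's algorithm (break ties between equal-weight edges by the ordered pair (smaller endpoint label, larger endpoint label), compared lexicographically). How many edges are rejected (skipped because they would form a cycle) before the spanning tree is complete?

1

Sort edges by weight, then run Kruskal:
mu-zeta (5): add — endpoints in different components.
eta-kappa (6): add — endpoints in different components.
epsilon-gamma (9): add — endpoints in different components.
alpha-beta (12): add — endpoints in different components.
epsilon-zeta (12): add — endpoints in different components.
eta-zeta (13): add — endpoints in different components.
eta-gamma (14): skip — gamma and eta already connected.
beta-eta (15): add — endpoints in different components.
iota-mu (15): add — endpoints in different components.
Edges rejected before the tree was complete: 1.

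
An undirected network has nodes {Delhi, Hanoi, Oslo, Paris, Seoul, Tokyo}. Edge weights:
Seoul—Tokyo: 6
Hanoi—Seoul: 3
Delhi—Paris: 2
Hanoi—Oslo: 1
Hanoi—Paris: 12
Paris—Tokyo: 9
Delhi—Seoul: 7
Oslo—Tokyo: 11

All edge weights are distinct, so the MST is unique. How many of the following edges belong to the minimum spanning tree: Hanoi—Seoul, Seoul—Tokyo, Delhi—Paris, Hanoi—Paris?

Kruskal's algorithm — process edges by increasing weight (ties by edge label):
Hanoi—Oslo (1): add — endpoints in different components.
Delhi—Paris (2): add — endpoints in different components.
Hanoi—Seoul (3): add — endpoints in different components.
Seoul—Tokyo (6): add — endpoints in different components.
Delhi—Seoul (7): add — endpoints in different components.
MST edge set: {Hanoi—Oslo, Delhi—Paris, Hanoi—Seoul, Seoul—Tokyo, Delhi—Seoul}.
Of the listed edges, {Hanoi—Seoul, Seoul—Tokyo, Delhi—Paris} are in the MST → 3.

3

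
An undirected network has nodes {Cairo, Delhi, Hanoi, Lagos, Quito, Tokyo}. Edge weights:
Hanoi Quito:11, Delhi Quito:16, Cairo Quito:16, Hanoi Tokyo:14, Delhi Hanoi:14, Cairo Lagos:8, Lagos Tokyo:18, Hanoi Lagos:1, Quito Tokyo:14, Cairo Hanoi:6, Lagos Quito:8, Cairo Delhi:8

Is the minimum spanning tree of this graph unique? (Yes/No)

No

Sort edges by weight, then run Kruskal:
Hanoi Lagos (1): add — endpoints in different components.
Cairo Hanoi (6): add — endpoints in different components.
Cairo Delhi (8): add — endpoints in different components.
Cairo Lagos (8): skip — Lagos and Cairo already connected.
Lagos Quito (8): add — endpoints in different components.
Hanoi Quito (11): skip — Hanoi and Quito already connected.
Delhi Hanoi (14): skip — Hanoi and Delhi already connected.
Hanoi Tokyo (14): add — endpoints in different components.
Non-tree edge Quito Tokyo has weight 14, equal to the heaviest edge on its tree cycle — swapping gives another MST of the same weight. Not unique.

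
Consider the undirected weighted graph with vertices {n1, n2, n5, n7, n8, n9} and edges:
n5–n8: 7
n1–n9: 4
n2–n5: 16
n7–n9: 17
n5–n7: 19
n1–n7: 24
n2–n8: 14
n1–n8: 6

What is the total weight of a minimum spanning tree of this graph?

Prim, starting at n1.
Step 1: frontier [n1–n9 4, n1–n8 6, n1–n7 24] → take n1–n9 (4); add n9.
Step 2: frontier [n1–n8 6, n1–n7 24, n7–n9 17] → take n1–n8 (6); add n8.
Step 3: frontier [n1–n7 24, n5–n8 7, n2–n8 14, n7–n9 17] → take n5–n8 (7); add n5.
Step 4: frontier [n1–n7 24, n2–n5 16, n5–n7 19, n2–n8 14, n7–n9 17] → take n2–n8 (14); add n2.
Step 5: frontier [n1–n7 24, n5–n7 19, n7–n9 17] → take n7–n9 (17); add n7.
MST edges: n1–n9, n1–n8, n5–n8, n2–n8, n7–n9; total weight 4+6+7+14+17 = 48.

48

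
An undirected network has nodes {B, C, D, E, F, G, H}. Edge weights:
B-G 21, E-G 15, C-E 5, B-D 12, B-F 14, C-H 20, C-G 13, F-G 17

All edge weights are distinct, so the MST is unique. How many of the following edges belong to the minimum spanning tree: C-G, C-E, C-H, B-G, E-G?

Kruskal's algorithm — process edges by increasing weight (ties by edge label):
C-E (5): add. Components now {B} {C,E} {D} {F} {G} {H}
B-D (12): add. Components now {B,D} {C,E} {F} {G} {H}
C-G (13): add. Components now {B,D} {C,E,G} {F} {H}
B-F (14): add. Components now {B,D,F} {C,E,G} {H}
E-G (15): skip — E and G already connected.
F-G (17): add. Components now {B,C,D,E,F,G} {H}
C-H (20): add. Components now {B,C,D,E,F,G,H}
MST edge set: {C-E, B-D, C-G, B-F, F-G, C-H}.
Of the listed edges, {C-G, C-E, C-H} are in the MST → 3.

3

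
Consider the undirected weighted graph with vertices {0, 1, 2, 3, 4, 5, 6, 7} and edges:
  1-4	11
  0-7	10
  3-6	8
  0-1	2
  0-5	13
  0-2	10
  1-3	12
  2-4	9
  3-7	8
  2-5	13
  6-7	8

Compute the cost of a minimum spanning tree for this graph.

60

Sort edges by weight, then run Kruskal:
0-1 (2): add — endpoints in different components.
3-6 (8): add — endpoints in different components.
3-7 (8): add — endpoints in different components.
6-7 (8): skip — 6 and 7 already connected.
2-4 (9): add — endpoints in different components.
0-2 (10): add — endpoints in different components.
0-7 (10): add — endpoints in different components.
1-4 (11): skip — 1 and 4 already connected.
1-3 (12): skip — 1 and 3 already connected.
0-5 (13): add — endpoints in different components.
MST edges: 0-1, 3-6, 3-7, 2-4, 0-2, 0-7, 0-5; total weight 2+8+8+9+10+10+13 = 60.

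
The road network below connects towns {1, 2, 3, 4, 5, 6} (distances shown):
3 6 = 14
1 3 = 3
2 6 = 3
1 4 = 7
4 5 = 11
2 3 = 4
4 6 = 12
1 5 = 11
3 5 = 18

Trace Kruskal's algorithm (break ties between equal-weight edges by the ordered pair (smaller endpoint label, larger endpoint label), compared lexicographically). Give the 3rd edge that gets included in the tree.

Sort edges by weight, then run Kruskal:
1 3 (3): add. Components now {1,3} {2} {4} {5} {6}
2 6 (3): add. Components now {1,3} {2,6} {4} {5}
2 3 (4): add. Components now {1,2,3,6} {4} {5}
1 4 (7): add. Components now {1,2,3,4,6} {5}
1 5 (11): add. Components now {1,2,3,4,5,6}
The 3rd edge added is 2 3.

2-3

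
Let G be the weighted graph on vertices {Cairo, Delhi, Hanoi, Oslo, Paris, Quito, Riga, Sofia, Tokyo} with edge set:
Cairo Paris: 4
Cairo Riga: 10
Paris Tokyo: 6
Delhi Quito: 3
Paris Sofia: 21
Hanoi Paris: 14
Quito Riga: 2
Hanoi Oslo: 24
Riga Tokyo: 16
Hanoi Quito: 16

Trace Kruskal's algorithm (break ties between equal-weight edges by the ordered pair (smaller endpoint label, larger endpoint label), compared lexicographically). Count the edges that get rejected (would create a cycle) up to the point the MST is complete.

Sort edges by weight, then run Kruskal:
Quito Riga (2): add — endpoints in different components.
Delhi Quito (3): add — endpoints in different components.
Cairo Paris (4): add — endpoints in different components.
Paris Tokyo (6): add — endpoints in different components.
Cairo Riga (10): add — endpoints in different components.
Hanoi Paris (14): add — endpoints in different components.
Hanoi Quito (16): skip — Quito and Hanoi already connected.
Riga Tokyo (16): skip — Riga and Tokyo already connected.
Paris Sofia (21): add — endpoints in different components.
Hanoi Oslo (24): add — endpoints in different components.
Edges rejected before the tree was complete: 2.

2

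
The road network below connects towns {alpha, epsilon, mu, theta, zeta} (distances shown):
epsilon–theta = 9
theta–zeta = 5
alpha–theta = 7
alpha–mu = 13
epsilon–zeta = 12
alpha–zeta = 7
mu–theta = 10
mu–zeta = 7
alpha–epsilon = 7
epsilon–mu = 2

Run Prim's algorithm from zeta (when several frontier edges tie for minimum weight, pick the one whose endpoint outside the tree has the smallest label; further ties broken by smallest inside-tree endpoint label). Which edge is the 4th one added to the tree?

epsilon-mu

Prim's algorithm from zeta:
Step 1: frontier [theta–zeta 5, alpha–zeta 7, mu–zeta 7, epsilon–zeta 12] → take theta–zeta (5); add theta.
Step 2: frontier [alpha–theta 7, epsilon–theta 9, mu–theta 10, alpha–zeta 7, mu–zeta 7, epsilon–zeta 12] → take alpha–theta (7); add alpha.
Step 3: frontier [alpha–epsilon 7, alpha–mu 13, epsilon–theta 9, mu–theta 10, mu–zeta 7, epsilon–zeta 12] → take alpha–epsilon (7); add epsilon.
Step 4: frontier [alpha–mu 13, epsilon–mu 2, mu–theta 10, mu–zeta 7] → take epsilon–mu (2); add mu.
The 4th edge added is epsilon–mu.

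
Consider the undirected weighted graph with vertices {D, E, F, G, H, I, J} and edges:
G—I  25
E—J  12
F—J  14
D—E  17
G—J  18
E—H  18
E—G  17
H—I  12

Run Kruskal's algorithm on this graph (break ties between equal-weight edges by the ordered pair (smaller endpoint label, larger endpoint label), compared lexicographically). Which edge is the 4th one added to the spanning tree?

D-E

Kruskal's algorithm — process edges by increasing weight (ties by edge label):
E—J (12): add — endpoints in different components.
H—I (12): add — endpoints in different components.
F—J (14): add — endpoints in different components.
D—E (17): add — endpoints in different components.
E—G (17): add — endpoints in different components.
E—H (18): add — endpoints in different components.
The 4th edge added is D—E.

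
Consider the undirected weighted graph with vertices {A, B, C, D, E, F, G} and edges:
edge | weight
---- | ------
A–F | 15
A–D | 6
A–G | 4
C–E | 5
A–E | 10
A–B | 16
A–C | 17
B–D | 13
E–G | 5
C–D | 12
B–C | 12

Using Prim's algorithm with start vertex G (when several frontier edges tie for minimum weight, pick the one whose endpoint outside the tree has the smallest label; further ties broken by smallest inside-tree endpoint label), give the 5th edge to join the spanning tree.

Prim, starting at G.
Step 1: cheapest edge leaving the tree is A–G (4); add A.
Step 2: cheapest edge leaving the tree is E–G (5); add E.
Step 3: cheapest edge leaving the tree is C–E (5); add C.
Step 4: cheapest edge leaving the tree is A–D (6); add D.
Step 5: cheapest edge leaving the tree is B–C (12); add B.
Step 6: cheapest edge leaving the tree is A–F (15); add F.
The 5th edge added is B–C.

B-C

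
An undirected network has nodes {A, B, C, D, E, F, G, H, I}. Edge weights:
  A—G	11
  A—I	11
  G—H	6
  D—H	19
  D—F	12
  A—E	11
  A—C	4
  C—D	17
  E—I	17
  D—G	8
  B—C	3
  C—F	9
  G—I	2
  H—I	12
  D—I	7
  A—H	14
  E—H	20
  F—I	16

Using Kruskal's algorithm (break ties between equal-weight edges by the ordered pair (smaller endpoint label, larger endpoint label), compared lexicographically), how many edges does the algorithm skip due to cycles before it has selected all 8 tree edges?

Kruskal: consider edges lightest-first.
G—I (2): add — endpoints in different components.
B—C (3): add — endpoints in different components.
A—C (4): add — endpoints in different components.
G—H (6): add — endpoints in different components.
D—I (7): add — endpoints in different components.
D—G (8): skip — D and G already connected.
C—F (9): add — endpoints in different components.
A—E (11): add — endpoints in different components.
A—G (11): add — endpoints in different components.
Edges rejected before the tree was complete: 1.

1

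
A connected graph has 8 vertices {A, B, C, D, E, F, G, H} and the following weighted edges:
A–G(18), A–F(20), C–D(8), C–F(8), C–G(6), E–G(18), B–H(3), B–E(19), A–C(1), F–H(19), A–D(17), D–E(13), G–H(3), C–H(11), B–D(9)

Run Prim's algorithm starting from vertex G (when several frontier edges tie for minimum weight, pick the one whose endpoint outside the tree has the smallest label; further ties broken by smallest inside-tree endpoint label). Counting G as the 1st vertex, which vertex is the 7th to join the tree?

F

Prim's algorithm from G:
Step 1: cheapest edge leaving the tree is G–H (3); add H.
Step 2: cheapest edge leaving the tree is B–H (3); add B.
Step 3: cheapest edge leaving the tree is C–G (6); add C.
Step 4: cheapest edge leaving the tree is A–C (1); add A.
Step 5: cheapest edge leaving the tree is C–D (8); add D.
Step 6: cheapest edge leaving the tree is C–F (8); add F.
Step 7: cheapest edge leaving the tree is D–E (13); add E.
Vertex order: G, H, B, C, A, D, F, E. The 7th vertex is F.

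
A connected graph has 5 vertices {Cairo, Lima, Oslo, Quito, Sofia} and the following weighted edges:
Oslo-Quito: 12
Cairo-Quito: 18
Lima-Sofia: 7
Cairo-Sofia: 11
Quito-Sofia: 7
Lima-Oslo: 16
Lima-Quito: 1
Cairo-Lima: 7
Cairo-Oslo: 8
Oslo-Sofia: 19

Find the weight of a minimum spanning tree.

Sort edges by weight, then run Kruskal:
Lima-Quito (1): add. Components now {Oslo} {Cairo} {Lima,Quito} {Sofia}
Cairo-Lima (7): add. Components now {Oslo} {Cairo,Lima,Quito} {Sofia}
Lima-Sofia (7): add. Components now {Oslo} {Cairo,Lima,Quito,Sofia}
Quito-Sofia (7): skip — Quito and Sofia already connected.
Cairo-Oslo (8): add. Components now {Cairo,Lima,Oslo,Quito,Sofia}
MST edges: Lima-Quito, Cairo-Lima, Lima-Sofia, Cairo-Oslo; total weight 1+7+7+8 = 23.

23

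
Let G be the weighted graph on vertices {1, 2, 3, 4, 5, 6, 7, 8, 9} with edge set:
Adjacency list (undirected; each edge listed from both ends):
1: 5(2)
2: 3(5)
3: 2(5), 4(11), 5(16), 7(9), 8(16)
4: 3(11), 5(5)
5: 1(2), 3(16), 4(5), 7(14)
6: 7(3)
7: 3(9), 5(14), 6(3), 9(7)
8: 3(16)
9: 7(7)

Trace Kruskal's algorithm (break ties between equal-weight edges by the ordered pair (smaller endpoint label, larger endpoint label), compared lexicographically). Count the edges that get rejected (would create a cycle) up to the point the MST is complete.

2

Kruskal's algorithm — process edges by increasing weight (ties by edge label):
1—5 (2): add — endpoints in different components.
6—7 (3): add — endpoints in different components.
2—3 (5): add — endpoints in different components.
4—5 (5): add — endpoints in different components.
7—9 (7): add — endpoints in different components.
3—7 (9): add — endpoints in different components.
3—4 (11): add — endpoints in different components.
5—7 (14): skip — 5 and 7 already connected.
3—5 (16): skip — 3 and 5 already connected.
3—8 (16): add — endpoints in different components.
Edges rejected before the tree was complete: 2.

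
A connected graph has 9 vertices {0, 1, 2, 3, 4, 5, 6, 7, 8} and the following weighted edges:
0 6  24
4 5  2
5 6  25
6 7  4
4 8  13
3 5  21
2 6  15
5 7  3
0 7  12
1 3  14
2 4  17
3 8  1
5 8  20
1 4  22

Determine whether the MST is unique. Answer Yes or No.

Kruskal: consider edges lightest-first.
3 8 (1): add — endpoints in different components.
4 5 (2): add — endpoints in different components.
5 7 (3): add — endpoints in different components.
6 7 (4): add — endpoints in different components.
0 7 (12): add — endpoints in different components.
4 8 (13): add — endpoints in different components.
1 3 (14): add — endpoints in different components.
2 6 (15): add — endpoints in different components.
Every non-tree edge has weight strictly greater than the heaviest edge on the tree path between its endpoints, so the MST is unique.

Yes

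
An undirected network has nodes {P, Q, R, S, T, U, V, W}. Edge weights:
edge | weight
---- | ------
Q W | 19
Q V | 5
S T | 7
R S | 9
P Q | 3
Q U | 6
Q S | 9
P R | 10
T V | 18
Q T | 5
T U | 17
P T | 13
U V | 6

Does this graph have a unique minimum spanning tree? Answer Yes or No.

No

Kruskal's algorithm — process edges by increasing weight (ties by edge label):
P Q (3): add — endpoints in different components.
Q T (5): add — endpoints in different components.
Q V (5): add — endpoints in different components.
Q U (6): add — endpoints in different components.
U V (6): skip — U and V already connected.
S T (7): add — endpoints in different components.
Q S (9): skip — S and Q already connected.
R S (9): add — endpoints in different components.
P R (10): skip — R and P already connected.
P T (13): skip — P and T already connected.
T U (17): skip — U and T already connected.
T V (18): skip — T and V already connected.
Q W (19): add — endpoints in different components.
Non-tree edge U V has weight 6, equal to the heaviest edge on its tree cycle — swapping gives another MST of the same weight. Not unique.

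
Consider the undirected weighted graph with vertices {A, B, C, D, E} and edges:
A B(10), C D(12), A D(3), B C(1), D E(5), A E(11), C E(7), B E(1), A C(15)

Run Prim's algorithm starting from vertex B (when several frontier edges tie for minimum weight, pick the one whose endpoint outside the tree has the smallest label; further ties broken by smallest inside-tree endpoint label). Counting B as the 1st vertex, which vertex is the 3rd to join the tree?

E

Grow the tree from B using Prim:
Step 1: cheapest edge leaving the tree is B C (1); add C.
Step 2: cheapest edge leaving the tree is B E (1); add E.
Step 3: cheapest edge leaving the tree is D E (5); add D.
Step 4: cheapest edge leaving the tree is A D (3); add A.
Vertex order: B, C, E, D, A. The 3rd vertex is E.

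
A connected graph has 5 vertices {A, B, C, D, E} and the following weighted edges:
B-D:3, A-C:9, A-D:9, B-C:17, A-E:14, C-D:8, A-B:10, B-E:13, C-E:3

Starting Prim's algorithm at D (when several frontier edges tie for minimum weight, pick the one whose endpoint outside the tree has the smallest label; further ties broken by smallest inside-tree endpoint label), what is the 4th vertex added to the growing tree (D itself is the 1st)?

Prim's algorithm from D:
Step 1: cheapest edge leaving the tree is B-D (3); add B.
Step 2: cheapest edge leaving the tree is C-D (8); add C.
Step 3: cheapest edge leaving the tree is C-E (3); add E.
Step 4: cheapest edge leaving the tree is A-C (9); add A.
Vertex order: D, B, C, E, A. The 4th vertex is E.

E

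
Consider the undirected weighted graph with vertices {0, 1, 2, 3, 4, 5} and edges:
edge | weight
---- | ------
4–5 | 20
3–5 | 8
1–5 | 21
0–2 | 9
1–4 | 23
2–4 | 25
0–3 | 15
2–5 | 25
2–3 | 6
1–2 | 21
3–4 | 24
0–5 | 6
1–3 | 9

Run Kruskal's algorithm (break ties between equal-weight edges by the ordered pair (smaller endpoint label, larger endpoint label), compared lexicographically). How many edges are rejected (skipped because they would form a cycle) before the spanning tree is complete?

Kruskal: consider edges lightest-first.
0–5 (6): add. Components now {0,5} {1} {2} {3} {4}
2–3 (6): add. Components now {0,5} {1} {2,3} {4}
3–5 (8): add. Components now {0,2,3,5} {1} {4}
0–2 (9): skip — 0 and 2 already connected.
1–3 (9): add. Components now {0,1,2,3,5} {4}
0–3 (15): skip — 0 and 3 already connected.
4–5 (20): add. Components now {0,1,2,3,4,5}
Edges rejected before the tree was complete: 2.

2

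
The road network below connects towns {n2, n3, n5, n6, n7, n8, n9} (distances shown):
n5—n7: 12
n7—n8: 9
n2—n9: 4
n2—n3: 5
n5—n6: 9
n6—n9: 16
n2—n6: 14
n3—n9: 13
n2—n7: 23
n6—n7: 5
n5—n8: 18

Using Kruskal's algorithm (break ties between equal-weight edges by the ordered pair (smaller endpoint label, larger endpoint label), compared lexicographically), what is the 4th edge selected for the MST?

Kruskal: consider edges lightest-first.
n2—n9 (4): add — endpoints in different components.
n2—n3 (5): add — endpoints in different components.
n6—n7 (5): add — endpoints in different components.
n5—n6 (9): add — endpoints in different components.
n7—n8 (9): add — endpoints in different components.
n5—n7 (12): skip — n5 and n7 already connected.
n3—n9 (13): skip — n9 and n3 already connected.
n2—n6 (14): add — endpoints in different components.
The 4th edge added is n5—n6.

n5-n6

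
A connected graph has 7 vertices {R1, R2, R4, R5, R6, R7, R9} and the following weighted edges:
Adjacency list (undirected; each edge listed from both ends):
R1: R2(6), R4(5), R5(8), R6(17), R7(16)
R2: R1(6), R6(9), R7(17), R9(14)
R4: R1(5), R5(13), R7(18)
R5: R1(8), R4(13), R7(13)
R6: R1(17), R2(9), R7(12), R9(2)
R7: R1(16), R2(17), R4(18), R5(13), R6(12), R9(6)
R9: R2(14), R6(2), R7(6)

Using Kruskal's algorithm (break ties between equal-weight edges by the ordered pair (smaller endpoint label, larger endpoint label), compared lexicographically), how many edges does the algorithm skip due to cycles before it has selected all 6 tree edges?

0

Sort edges by weight, then run Kruskal:
R6-R9 (2): add. Components now {R2} {R6,R9} {R5} {R1} {R7} {R4}
R1-R4 (5): add. Components now {R2} {R6,R9} {R5} {R1,R4} {R7}
R1-R2 (6): add. Components now {R1,R2,R4} {R6,R9} {R5} {R7}
R7-R9 (6): add. Components now {R1,R2,R4} {R6,R7,R9} {R5}
R1-R5 (8): add. Components now {R1,R2,R4,R5} {R6,R7,R9}
R2-R6 (9): add. Components now {R1,R2,R4,R5,R6,R7,R9}
Edges rejected before the tree was complete: 0.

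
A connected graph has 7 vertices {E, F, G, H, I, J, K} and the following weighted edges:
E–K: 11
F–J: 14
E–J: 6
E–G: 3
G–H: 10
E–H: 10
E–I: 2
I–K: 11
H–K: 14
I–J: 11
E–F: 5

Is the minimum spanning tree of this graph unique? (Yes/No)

Kruskal's algorithm — process edges by increasing weight (ties by edge label):
E–I (2): add. Components now {E,I} {F} {G} {H} {J} {K}
E–G (3): add. Components now {E,G,I} {F} {H} {J} {K}
E–F (5): add. Components now {E,F,G,I} {H} {J} {K}
E–J (6): add. Components now {E,F,G,I,J} {H} {K}
E–H (10): add. Components now {E,F,G,H,I,J} {K}
G–H (10): skip — G and H already connected.
E–K (11): add. Components now {E,F,G,H,I,J,K}
Non-tree edge G–H has weight 10, equal to the heaviest edge on its tree cycle — swapping gives another MST of the same weight. Not unique.

No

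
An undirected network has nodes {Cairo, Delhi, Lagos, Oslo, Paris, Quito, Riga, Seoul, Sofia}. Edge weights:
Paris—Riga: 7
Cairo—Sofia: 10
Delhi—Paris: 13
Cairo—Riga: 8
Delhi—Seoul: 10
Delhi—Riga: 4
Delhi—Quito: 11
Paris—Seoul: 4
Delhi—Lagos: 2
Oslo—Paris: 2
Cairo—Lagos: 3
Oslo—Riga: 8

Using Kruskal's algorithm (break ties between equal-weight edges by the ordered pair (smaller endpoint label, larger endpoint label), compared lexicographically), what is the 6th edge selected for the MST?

Paris-Riga

Kruskal's algorithm — process edges by increasing weight (ties by edge label):
Delhi—Lagos (2): add — endpoints in different components.
Oslo—Paris (2): add — endpoints in different components.
Cairo—Lagos (3): add — endpoints in different components.
Delhi—Riga (4): add — endpoints in different components.
Paris—Seoul (4): add — endpoints in different components.
Paris—Riga (7): add — endpoints in different components.
Cairo—Riga (8): skip — Riga and Cairo already connected.
Oslo—Riga (8): skip — Oslo and Riga already connected.
Cairo—Sofia (10): add — endpoints in different components.
Delhi—Seoul (10): skip — Delhi and Seoul already connected.
Delhi—Quito (11): add — endpoints in different components.
The 6th edge added is Paris—Riga.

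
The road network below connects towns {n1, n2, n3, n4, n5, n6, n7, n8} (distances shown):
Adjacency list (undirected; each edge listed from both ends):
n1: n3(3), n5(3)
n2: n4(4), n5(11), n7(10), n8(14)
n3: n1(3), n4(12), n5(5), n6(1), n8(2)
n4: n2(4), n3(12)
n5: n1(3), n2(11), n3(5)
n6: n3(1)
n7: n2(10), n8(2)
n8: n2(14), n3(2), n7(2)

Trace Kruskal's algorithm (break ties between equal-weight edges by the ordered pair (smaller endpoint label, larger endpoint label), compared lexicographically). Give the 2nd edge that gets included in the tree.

Kruskal's algorithm — process edges by increasing weight (ties by edge label):
n3–n6 (1): add — endpoints in different components.
n3–n8 (2): add — endpoints in different components.
n7–n8 (2): add — endpoints in different components.
n1–n3 (3): add — endpoints in different components.
n1–n5 (3): add — endpoints in different components.
n2–n4 (4): add — endpoints in different components.
n3–n5 (5): skip — n3 and n5 already connected.
n2–n7 (10): add — endpoints in different components.
The 2nd edge added is n3–n8.

n3-n8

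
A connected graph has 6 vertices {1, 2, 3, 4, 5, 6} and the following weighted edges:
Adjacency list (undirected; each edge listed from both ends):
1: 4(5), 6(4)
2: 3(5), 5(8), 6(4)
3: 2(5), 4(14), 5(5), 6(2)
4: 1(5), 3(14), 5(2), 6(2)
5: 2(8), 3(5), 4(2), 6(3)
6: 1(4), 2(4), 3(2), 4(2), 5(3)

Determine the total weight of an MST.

Prim's algorithm from 1:
Step 1: frontier [1-6 4, 1-4 5] → take 1-6 (4); add 6.
Step 2: frontier [1-4 5, 3-6 2, 4-6 2, 5-6 3, 2-6 4] → take 3-6 (2); add 3.
Step 3: frontier [1-4 5, 2-3 5, 3-5 5, 3-4 14, 4-6 2, 5-6 3, 2-6 4] → take 4-6 (2); add 4.
Step 4: frontier [2-3 5, 3-5 5, 4-5 2, 5-6 3, 2-6 4] → take 4-5 (2); add 5.
Step 5: frontier [2-3 5, 2-5 8, 2-6 4] → take 2-6 (4); add 2.
MST edges: 1-6, 3-6, 4-6, 4-5, 2-6; total weight 4+2+2+2+4 = 14.

14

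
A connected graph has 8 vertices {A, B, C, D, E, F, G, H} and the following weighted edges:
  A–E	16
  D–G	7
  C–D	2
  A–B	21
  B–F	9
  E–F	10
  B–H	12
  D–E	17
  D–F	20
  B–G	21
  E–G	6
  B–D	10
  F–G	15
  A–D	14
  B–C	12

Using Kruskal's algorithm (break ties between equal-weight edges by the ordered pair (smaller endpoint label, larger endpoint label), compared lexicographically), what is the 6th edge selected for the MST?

B-H

Sort edges by weight, then run Kruskal:
C–D (2): add — endpoints in different components.
E–G (6): add — endpoints in different components.
D–G (7): add — endpoints in different components.
B–F (9): add — endpoints in different components.
B–D (10): add — endpoints in different components.
E–F (10): skip — E and F already connected.
B–C (12): skip — B and C already connected.
B–H (12): add — endpoints in different components.
A–D (14): add — endpoints in different components.
The 6th edge added is B–H.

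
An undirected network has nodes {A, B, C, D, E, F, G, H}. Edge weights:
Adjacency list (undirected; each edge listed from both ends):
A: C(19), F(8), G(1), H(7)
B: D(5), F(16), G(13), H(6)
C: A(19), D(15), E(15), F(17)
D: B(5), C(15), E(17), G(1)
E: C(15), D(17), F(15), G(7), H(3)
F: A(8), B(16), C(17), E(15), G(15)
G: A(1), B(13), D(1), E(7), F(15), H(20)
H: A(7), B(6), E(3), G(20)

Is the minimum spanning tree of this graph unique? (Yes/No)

Kruskal's algorithm — process edges by increasing weight (ties by edge label):
A-G (1): add — endpoints in different components.
D-G (1): add — endpoints in different components.
E-H (3): add — endpoints in different components.
B-D (5): add — endpoints in different components.
B-H (6): add — endpoints in different components.
A-H (7): skip — A and H already connected.
E-G (7): skip — E and G already connected.
A-F (8): add — endpoints in different components.
B-G (13): skip — B and G already connected.
C-D (15): add — endpoints in different components.
Non-tree edge C-E has weight 15, equal to the heaviest edge on its tree cycle — swapping gives another MST of the same weight. Not unique.

No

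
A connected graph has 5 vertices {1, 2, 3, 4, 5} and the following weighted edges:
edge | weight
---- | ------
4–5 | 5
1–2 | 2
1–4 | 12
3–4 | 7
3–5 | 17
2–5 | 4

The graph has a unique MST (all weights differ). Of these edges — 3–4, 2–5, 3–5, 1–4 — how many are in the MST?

Kruskal: consider edges lightest-first.
1–2 (2): add. Components now {1,2} {3} {4} {5}
2–5 (4): add. Components now {1,2,5} {3} {4}
4–5 (5): add. Components now {1,2,4,5} {3}
3–4 (7): add. Components now {1,2,3,4,5}
MST edge set: {1–2, 2–5, 4–5, 3–4}.
Of the listed edges, {3–4, 2–5} are in the MST → 2.

2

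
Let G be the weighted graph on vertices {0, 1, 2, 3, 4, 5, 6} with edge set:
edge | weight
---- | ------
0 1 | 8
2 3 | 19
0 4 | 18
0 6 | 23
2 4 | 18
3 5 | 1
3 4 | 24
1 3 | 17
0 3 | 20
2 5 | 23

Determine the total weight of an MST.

Prim, starting at 6.
Step 1: cheapest edge leaving the tree is 0 6 (23); add 0.
Step 2: cheapest edge leaving the tree is 0 1 (8); add 1.
Step 3: cheapest edge leaving the tree is 1 3 (17); add 3.
Step 4: cheapest edge leaving the tree is 3 5 (1); add 5.
Step 5: cheapest edge leaving the tree is 0 4 (18); add 4.
Step 6: cheapest edge leaving the tree is 2 4 (18); add 2.
MST edges: 0 6, 0 1, 1 3, 3 5, 0 4, 2 4; total weight 23+8+17+1+18+18 = 85.

85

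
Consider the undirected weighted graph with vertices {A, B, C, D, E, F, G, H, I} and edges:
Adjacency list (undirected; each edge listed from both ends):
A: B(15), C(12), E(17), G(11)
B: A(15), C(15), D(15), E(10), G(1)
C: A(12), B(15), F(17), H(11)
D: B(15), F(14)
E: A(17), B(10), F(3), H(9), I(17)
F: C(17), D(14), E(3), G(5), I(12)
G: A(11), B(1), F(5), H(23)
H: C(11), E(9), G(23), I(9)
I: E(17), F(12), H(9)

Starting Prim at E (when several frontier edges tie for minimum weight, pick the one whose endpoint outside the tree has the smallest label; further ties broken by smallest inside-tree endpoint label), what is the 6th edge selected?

A-G

Grow the tree from E using Prim:
Step 1: cheapest edge leaving the tree is E–F (3); add F.
Step 2: cheapest edge leaving the tree is F–G (5); add G.
Step 3: cheapest edge leaving the tree is B–G (1); add B.
Step 4: cheapest edge leaving the tree is E–H (9); add H.
Step 5: cheapest edge leaving the tree is H–I (9); add I.
Step 6: cheapest edge leaving the tree is A–G (11); add A.
Step 7: cheapest edge leaving the tree is C–H (11); add C.
Step 8: cheapest edge leaving the tree is D–F (14); add D.
The 6th edge added is A–G.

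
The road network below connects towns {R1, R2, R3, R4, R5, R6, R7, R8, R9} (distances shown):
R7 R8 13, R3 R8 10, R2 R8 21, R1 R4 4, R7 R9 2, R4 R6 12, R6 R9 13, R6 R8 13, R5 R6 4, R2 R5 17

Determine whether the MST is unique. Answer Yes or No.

Kruskal's algorithm — process edges by increasing weight (ties by edge label):
R7 R9 (2): add — endpoints in different components.
R1 R4 (4): add — endpoints in different components.
R5 R6 (4): add — endpoints in different components.
R3 R8 (10): add — endpoints in different components.
R4 R6 (12): add — endpoints in different components.
R6 R8 (13): add — endpoints in different components.
R6 R9 (13): add — endpoints in different components.
R7 R8 (13): skip — R8 and R7 already connected.
R2 R5 (17): add — endpoints in different components.
Non-tree edge R7 R8 has weight 13, equal to the heaviest edge on its tree cycle — swapping gives another MST of the same weight. Not unique.

No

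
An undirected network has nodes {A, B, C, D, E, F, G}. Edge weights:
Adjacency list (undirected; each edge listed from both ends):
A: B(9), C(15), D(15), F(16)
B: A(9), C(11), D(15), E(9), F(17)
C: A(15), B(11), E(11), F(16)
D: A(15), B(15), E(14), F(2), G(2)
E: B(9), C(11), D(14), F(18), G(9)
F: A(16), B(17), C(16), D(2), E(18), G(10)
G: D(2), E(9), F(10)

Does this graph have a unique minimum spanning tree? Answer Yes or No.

Sort edges by weight, then run Kruskal:
D–F (2): add — endpoints in different components.
D–G (2): add — endpoints in different components.
A–B (9): add — endpoints in different components.
B–E (9): add — endpoints in different components.
E–G (9): add — endpoints in different components.
F–G (10): skip — F and G already connected.
B–C (11): add — endpoints in different components.
Non-tree edge C–E has weight 11, equal to the heaviest edge on its tree cycle — swapping gives another MST of the same weight. Not unique.

No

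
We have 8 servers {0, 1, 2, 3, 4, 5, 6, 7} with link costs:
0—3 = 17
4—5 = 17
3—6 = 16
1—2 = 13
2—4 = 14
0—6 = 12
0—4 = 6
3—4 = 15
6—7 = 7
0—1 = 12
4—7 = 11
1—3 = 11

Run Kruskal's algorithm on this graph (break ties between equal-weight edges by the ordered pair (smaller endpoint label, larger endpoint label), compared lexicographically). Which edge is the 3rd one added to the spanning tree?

Kruskal's algorithm — process edges by increasing weight (ties by edge label):
0—4 (6): add — endpoints in different components.
6—7 (7): add — endpoints in different components.
1—3 (11): add — endpoints in different components.
4—7 (11): add — endpoints in different components.
0—1 (12): add — endpoints in different components.
0—6 (12): skip — 0 and 6 already connected.
1—2 (13): add — endpoints in different components.
2—4 (14): skip — 2 and 4 already connected.
3—4 (15): skip — 3 and 4 already connected.
3—6 (16): skip — 3 and 6 already connected.
0—3 (17): skip — 0 and 3 already connected.
4—5 (17): add — endpoints in different components.
The 3rd edge added is 1—3.

1-3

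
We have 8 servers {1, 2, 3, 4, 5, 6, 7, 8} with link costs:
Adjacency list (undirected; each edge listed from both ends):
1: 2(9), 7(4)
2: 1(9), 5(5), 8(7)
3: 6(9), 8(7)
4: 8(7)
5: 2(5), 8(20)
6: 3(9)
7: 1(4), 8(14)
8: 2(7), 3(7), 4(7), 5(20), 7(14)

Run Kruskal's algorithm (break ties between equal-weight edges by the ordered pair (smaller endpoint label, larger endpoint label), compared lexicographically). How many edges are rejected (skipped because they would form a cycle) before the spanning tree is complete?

Sort edges by weight, then run Kruskal:
1 7 (4): add — endpoints in different components.
2 5 (5): add — endpoints in different components.
2 8 (7): add — endpoints in different components.
3 8 (7): add — endpoints in different components.
4 8 (7): add — endpoints in different components.
1 2 (9): add — endpoints in different components.
3 6 (9): add — endpoints in different components.
Edges rejected before the tree was complete: 0.

0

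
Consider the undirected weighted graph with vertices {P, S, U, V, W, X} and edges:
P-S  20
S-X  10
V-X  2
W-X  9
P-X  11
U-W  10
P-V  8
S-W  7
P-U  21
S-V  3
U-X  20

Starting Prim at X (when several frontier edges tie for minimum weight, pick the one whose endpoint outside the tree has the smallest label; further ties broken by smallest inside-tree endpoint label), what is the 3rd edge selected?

S-W

Grow the tree from X using Prim:
Step 1: frontier [V-X 2, W-X 9, S-X 10, P-X 11, U-X 20] → take V-X (2); add V.
Step 2: frontier [S-V 3, P-V 8, W-X 9, S-X 10, P-X 11, U-X 20] → take S-V (3); add S.
Step 3: frontier [S-W 7, P-S 20, P-V 8, W-X 9, P-X 11, U-X 20] → take S-W (7); add W.
Step 4: frontier [P-S 20, P-V 8, U-W 10, P-X 11, U-X 20] → take P-V (8); add P.
Step 5: frontier [P-U 21, U-W 10, U-X 20] → take U-W (10); add U.
The 3rd edge added is S-W.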